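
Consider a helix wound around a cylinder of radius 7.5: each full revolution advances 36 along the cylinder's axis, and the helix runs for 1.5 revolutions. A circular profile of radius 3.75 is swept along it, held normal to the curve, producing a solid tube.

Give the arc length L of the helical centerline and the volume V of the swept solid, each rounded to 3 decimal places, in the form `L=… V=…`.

L=88.952 V=3929.786

2πR = 2π·7.5 = 47.123890
per-turn = √(47.123890² + 36²) = √(2220.6610 + 1296) = √3516.6610 = 59.301442
L = 1.5 × 59.301442 = 88.952163
V = π·3.75² × L = 44.178647 × 88.952163 = 3929.786163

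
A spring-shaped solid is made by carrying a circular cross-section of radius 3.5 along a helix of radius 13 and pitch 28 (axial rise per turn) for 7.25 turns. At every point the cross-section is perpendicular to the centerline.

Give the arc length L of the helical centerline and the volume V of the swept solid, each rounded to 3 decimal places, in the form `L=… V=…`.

L=626.018 V=24091.987

2πR = 2π·13 = 81.681409
per-turn = √(81.681409² + 28²) = √(6671.8526 + 784) = √7455.8526 = 86.347279
L = 7.25 × 86.347279 = 626.017772
V = π·3.5² × L = 38.484510 × 626.017772 = 24091.987214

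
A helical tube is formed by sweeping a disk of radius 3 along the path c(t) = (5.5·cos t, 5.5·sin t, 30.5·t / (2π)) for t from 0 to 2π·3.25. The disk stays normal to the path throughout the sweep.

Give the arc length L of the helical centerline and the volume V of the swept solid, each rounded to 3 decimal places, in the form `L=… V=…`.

L=149.799 V=4235.467

2πR = 2π·5.5 = 34.557519
per-turn = √(34.557519² + 30.5²) = √(1194.2221 + 930.25) = √2124.4721 = 46.091996
L = 3.25 × 46.091996 = 149.798988
V = π·3² × L = 28.274334 × 149.798988 = 4235.466611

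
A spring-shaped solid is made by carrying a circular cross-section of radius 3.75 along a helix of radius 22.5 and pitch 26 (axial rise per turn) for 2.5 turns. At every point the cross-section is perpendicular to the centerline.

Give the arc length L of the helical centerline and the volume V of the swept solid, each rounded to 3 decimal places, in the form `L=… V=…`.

2πR = 2π·22.5 = 141.371669
per-turn = √(141.371669² + 26²) = √(19985.9489 + 676) = √20661.9489 = 143.742648
L = 2.5 × 143.742648 = 359.356621
V = π·3.75² × L = 44.178647 × 359.356621 = 15875.889173

L=359.357 V=15875.889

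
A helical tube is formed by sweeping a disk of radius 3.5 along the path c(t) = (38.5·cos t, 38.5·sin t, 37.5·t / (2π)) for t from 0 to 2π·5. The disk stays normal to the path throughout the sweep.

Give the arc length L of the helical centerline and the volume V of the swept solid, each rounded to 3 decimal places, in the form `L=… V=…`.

L=1223.960 V=47103.505

2πR = 2π·38.5 = 241.902634
per-turn = √(241.902634² + 37.5²) = √(58516.8845 + 1406.25) = √59923.1345 = 244.792023
L = 5 × 244.792023 = 1223.960115
V = π·3.5² × L = 38.484510 × 1223.960115 = 47103.505281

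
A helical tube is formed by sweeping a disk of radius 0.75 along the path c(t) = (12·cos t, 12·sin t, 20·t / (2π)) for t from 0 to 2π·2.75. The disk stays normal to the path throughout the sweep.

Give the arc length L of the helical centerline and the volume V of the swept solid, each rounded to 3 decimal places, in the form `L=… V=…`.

2πR = 2π·12 = 75.398224
per-turn = √(75.398224² + 20²) = √(5684.8921 + 400) = √6084.8921 = 78.005719
L = 2.75 × 78.005719 = 214.515726
V = π·0.75² × L = 1.767146 × 214.515726 = 379.080579

L=214.516 V=379.081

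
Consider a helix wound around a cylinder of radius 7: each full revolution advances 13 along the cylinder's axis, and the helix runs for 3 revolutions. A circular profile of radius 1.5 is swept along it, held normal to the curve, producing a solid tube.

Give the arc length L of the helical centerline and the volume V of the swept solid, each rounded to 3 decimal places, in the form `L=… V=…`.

2πR = 2π·7 = 43.982297
per-turn = √(43.982297² + 13²) = √(1934.4425 + 169) = √2103.4425 = 45.863302
L = 3 × 45.863302 = 137.589906
V = π·1.5² × L = 7.068583 × 137.589906 = 972.565733

L=137.590 V=972.566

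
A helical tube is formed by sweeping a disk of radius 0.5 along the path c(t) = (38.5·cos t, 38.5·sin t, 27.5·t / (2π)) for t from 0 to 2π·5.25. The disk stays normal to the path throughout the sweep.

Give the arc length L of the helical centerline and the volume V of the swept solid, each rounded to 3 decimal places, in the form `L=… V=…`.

L=1278.169 V=1003.872

2πR = 2π·38.5 = 241.902634
per-turn = √(241.902634² + 27.5²) = √(58516.8845 + 756.25) = √59273.1345 = 243.460745
L = 5.25 × 243.460745 = 1278.168913
V = π·0.5² × L = 0.785398 × 1278.168913 = 1003.871517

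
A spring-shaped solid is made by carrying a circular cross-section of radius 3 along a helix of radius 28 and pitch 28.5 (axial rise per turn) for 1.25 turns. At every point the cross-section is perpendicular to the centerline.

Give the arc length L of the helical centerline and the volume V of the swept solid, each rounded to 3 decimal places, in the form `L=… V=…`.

2πR = 2π·28 = 175.929189
per-turn = √(175.929189² + 28.5²) = √(30951.0794 + 812.25) = √31763.3294 = 178.222696
L = 1.25 × 178.222696 = 222.778370
V = π·3² × L = 28.274334 × 222.778370 = 6298.910018

L=222.778 V=6298.910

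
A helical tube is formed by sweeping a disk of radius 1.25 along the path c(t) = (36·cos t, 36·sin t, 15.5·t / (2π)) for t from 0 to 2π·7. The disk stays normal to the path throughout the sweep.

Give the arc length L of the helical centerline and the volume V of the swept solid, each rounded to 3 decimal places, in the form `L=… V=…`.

L=1587.076 V=7790.540

2πR = 2π·36 = 226.194671
per-turn = √(226.194671² + 15.5²) = √(51164.0292 + 240.25) = √51404.2792 = 226.725118
L = 7 × 226.725118 = 1587.075827
V = π·1.25² × L = 4.908739 × 1587.075827 = 7790.540250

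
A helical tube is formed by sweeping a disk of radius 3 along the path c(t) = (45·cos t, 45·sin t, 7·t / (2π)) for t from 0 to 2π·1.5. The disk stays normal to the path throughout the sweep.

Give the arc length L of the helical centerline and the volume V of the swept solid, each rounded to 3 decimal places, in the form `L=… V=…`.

L=424.245 V=11995.244

2πR = 2π·45 = 282.743339
per-turn = √(282.743339² + 7²) = √(79943.7956 + 49) = √79992.7956 = 282.829977
L = 1.5 × 282.829977 = 424.244965
V = π·3² × L = 28.274334 × 424.244965 = 11995.243784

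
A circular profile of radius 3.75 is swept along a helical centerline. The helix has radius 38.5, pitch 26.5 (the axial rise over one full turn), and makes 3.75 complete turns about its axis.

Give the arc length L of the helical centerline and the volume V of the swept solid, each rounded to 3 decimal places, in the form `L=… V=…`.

L=912.562 V=40315.746

2πR = 2π·38.5 = 241.902634
per-turn = √(241.902634² + 26.5²) = √(58516.8845 + 702.25) = √59219.1345 = 243.349819
L = 3.75 × 243.349819 = 912.561822
V = π·3.75² × L = 44.178647 × 912.561822 = 40315.746314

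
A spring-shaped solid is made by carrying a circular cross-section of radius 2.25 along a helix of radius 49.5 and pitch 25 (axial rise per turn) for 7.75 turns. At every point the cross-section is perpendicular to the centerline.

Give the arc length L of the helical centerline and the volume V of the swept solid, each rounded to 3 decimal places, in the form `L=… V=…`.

2πR = 2π·49.5 = 311.017673
per-turn = √(311.017673² + 25²) = √(96731.9927 + 625) = √97356.9927 = 312.020821
L = 7.75 × 312.020821 = 2418.161363
V = π·2.25² × L = 15.904313 × 2418.161363 = 38459.194735

L=2418.161 V=38459.195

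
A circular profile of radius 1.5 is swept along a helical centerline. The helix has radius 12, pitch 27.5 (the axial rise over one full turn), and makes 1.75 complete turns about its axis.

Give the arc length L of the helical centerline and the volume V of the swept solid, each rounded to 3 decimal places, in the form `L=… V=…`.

2πR = 2π·12 = 75.398224
per-turn = √(75.398224² + 27.5²) = √(5684.8921 + 756.25) = √6441.1421 = 80.256726
L = 1.75 × 80.256726 = 140.449271
V = π·1.5² × L = 7.068583 × 140.449271 = 992.777397

L=140.449 V=992.777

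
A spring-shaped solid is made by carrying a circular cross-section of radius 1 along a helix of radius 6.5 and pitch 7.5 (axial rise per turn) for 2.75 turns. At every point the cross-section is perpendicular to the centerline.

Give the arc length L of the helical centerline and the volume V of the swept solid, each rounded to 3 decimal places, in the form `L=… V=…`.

L=114.190 V=358.739

2πR = 2π·6.5 = 40.840704
per-turn = √(40.840704² + 7.5²) = √(1667.9631 + 56.25) = √1724.2131 = 41.523646
L = 2.75 × 41.523646 = 114.190025
V = π·1² × L = 3.141593 × 114.190025 = 358.738545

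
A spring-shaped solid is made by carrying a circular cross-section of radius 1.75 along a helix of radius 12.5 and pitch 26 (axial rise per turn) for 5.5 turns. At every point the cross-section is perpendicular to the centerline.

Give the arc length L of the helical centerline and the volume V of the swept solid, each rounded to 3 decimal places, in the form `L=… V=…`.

L=455.023 V=4377.837

2πR = 2π·12.5 = 78.539816
per-turn = √(78.539816² + 26²) = √(6168.5028 + 676) = √6844.5028 = 82.731510
L = 5.5 × 82.731510 = 455.023305
V = π·1.75² × L = 9.621128 × 455.023305 = 4377.837235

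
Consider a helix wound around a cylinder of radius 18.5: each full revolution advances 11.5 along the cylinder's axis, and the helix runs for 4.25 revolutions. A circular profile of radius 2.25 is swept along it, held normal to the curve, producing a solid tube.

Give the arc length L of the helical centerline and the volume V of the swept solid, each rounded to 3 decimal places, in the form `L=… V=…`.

L=496.427 V=7895.334

2πR = 2π·18.5 = 116.238928
per-turn = √(116.238928² + 11.5²) = √(13511.4884 + 132.25) = √13643.7384 = 116.806414
L = 4.25 × 116.806414 = 496.427261
V = π·2.25² × L = 15.904313 × 496.427261 = 7895.334443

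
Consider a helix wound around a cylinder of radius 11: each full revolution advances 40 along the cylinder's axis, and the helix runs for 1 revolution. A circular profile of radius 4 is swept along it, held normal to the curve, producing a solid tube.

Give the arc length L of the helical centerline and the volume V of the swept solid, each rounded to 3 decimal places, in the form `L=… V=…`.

L=79.855 V=4013.971

2πR = 2π·11 = 69.115038
per-turn = √(69.115038² + 40²) = √(4776.8885 + 1600) = √6376.8885 = 79.855423
L = 1 × 79.855423 = 79.855423
V = π·4² × L = 50.265482 × 79.855423 = 4013.971347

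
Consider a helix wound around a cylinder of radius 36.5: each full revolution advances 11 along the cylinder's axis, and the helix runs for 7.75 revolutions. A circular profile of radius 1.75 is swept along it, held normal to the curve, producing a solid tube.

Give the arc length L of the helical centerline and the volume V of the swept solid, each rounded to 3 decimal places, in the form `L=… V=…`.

L=1779.399 V=17119.828

2πR = 2π·36.5 = 229.336264
per-turn = √(229.336264² + 11²) = √(52595.1219 + 121) = √52716.1219 = 229.599917
L = 7.75 × 229.599917 = 1779.399356
V = π·1.75² × L = 9.621128 × 1779.399356 = 17119.828082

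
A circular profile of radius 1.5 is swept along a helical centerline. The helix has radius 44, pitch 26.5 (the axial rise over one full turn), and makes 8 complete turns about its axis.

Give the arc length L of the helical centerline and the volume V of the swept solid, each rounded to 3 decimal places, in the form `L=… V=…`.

L=2221.819 V=15705.110

2πR = 2π·44 = 276.460154
per-turn = √(276.460154² + 26.5²) = √(76430.2165 + 702.25) = √77132.4665 = 277.727324
L = 8 × 277.727324 = 2221.818592
V = π·1.5² × L = 7.068583 × 2221.818592 = 15705.110173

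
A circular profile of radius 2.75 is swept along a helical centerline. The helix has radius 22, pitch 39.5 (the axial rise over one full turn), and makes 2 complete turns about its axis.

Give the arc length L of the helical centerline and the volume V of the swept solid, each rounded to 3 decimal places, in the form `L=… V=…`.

2πR = 2π·22 = 138.230077
per-turn = √(138.230077² + 39.5²) = √(19107.5541 + 1560.25) = √20667.8041 = 143.763014
L = 2 × 143.763014 = 287.526027
V = π·2.75² × L = 23.758294 × 287.526027 = 6831.128021

L=287.526 V=6831.128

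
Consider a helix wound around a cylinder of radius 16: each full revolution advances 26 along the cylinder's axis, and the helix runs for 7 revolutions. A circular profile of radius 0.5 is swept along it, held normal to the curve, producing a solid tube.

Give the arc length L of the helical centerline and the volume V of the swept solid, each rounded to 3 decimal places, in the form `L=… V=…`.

2πR = 2π·16 = 100.530965
per-turn = √(100.530965² + 26²) = √(10106.4749 + 676) = √10782.4749 = 103.838697
L = 7 × 103.838697 = 726.870876
V = π·0.5² × L = 0.785398 × 726.870876 = 570.883051

L=726.871 V=570.883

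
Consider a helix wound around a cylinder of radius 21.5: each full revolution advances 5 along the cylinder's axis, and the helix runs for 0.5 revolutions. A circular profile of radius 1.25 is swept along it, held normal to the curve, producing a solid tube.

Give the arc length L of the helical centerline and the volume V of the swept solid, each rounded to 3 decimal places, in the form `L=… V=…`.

L=67.590 V=331.784

2πR = 2π·21.5 = 135.088484
per-turn = √(135.088484² + 5²) = √(18248.8985 + 25) = √18273.8985 = 135.180984
L = 0.5 × 135.180984 = 67.590492
V = π·1.25² × L = 4.908739 × 67.590492 = 331.784053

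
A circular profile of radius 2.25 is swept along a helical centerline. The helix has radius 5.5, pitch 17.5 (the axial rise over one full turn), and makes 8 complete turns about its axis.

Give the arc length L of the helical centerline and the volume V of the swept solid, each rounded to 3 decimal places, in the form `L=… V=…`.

2πR = 2π·5.5 = 34.557519
per-turn = √(34.557519² + 17.5²) = √(1194.2221 + 306.25) = √1500.4721 = 38.735928
L = 8 × 38.735928 = 309.887425
V = π·2.25² × L = 15.904313 × 309.887425 = 4928.546551

L=309.887 V=4928.547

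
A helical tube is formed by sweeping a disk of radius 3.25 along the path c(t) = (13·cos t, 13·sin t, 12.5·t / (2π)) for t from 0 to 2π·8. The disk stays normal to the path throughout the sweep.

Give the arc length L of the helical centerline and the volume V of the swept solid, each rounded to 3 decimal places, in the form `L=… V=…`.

L=661.059 V=21935.958

2πR = 2π·13 = 81.681409
per-turn = √(81.681409² + 12.5²) = √(6671.8526 + 156.25) = √6828.1026 = 82.632334
L = 8 × 82.632334 = 661.058670
V = π·3.25² × L = 33.183072 × 661.058670 = 21935.957700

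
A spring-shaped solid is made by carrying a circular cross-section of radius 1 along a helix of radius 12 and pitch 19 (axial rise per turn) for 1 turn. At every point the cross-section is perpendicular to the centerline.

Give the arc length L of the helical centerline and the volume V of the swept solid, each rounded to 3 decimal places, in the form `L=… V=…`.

2πR = 2π·12 = 75.398224
per-turn = √(75.398224² + 19²) = √(5684.8921 + 361) = √6045.8921 = 77.755335
L = 1 × 77.755335 = 77.755335
V = π·1² × L = 3.141593 × 77.755335 = 244.275589

L=77.755 V=244.276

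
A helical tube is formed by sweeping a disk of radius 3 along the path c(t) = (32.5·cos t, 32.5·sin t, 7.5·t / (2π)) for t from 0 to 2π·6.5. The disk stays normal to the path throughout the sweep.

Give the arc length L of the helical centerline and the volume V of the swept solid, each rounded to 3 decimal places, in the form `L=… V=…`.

2πR = 2π·32.5 = 204.203522
per-turn = √(204.203522² + 7.5²) = √(41699.0786 + 56.25) = √41755.3286 = 204.341206
L = 6.5 × 204.341206 = 1328.217841
V = π·3² × L = 28.274334 × 1328.217841 = 37554.474705

L=1328.218 V=37554.475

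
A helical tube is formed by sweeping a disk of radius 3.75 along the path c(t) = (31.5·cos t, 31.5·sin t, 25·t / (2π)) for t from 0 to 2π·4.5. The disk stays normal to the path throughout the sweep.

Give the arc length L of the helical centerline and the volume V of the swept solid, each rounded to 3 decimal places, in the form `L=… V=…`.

2πR = 2π·31.5 = 197.920337
per-turn = √(197.920337² + 25²) = √(39172.4599 + 625) = √39797.4599 = 199.493007
L = 4.5 × 199.493007 = 897.718532
V = π·3.75² × L = 44.178647 × 897.718532 = 39659.989844

L=897.719 V=39659.990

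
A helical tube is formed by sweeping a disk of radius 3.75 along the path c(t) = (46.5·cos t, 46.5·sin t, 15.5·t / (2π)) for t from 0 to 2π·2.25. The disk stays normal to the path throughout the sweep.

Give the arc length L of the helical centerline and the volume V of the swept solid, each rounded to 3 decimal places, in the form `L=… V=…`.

2πR = 2π·46.5 = 292.168117
per-turn = √(292.168117² + 15.5²) = √(85362.2085 + 240.25) = √85602.4585 = 292.578978
L = 2.25 × 292.578978 = 658.302701
V = π·3.75² × L = 44.178647 × 658.302701 = 29082.922438

L=658.303 V=29082.922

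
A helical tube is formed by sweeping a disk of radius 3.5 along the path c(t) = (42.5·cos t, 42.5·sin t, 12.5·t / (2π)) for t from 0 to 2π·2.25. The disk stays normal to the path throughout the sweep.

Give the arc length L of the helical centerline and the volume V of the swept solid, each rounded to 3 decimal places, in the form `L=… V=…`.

2πR = 2π·42.5 = 267.035376
per-turn = √(267.035376² + 12.5²) = √(71307.8918 + 156.25) = √71464.1418 = 267.327780
L = 2.25 × 267.327780 = 601.487504
V = π·3.5² × L = 38.484510 × 601.487504 = 23147.951879

L=601.488 V=23147.952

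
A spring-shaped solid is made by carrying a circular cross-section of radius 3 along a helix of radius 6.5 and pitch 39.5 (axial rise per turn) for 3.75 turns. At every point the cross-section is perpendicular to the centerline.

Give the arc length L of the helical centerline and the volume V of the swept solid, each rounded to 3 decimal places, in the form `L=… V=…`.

L=213.065 V=6024.274

2πR = 2π·6.5 = 40.840704
per-turn = √(40.840704² + 39.5²) = √(1667.9631 + 1560.25) = √3228.2131 = 56.817367
L = 3.75 × 56.817367 = 213.065125
V = π·3² × L = 28.274334 × 213.065125 = 6024.274473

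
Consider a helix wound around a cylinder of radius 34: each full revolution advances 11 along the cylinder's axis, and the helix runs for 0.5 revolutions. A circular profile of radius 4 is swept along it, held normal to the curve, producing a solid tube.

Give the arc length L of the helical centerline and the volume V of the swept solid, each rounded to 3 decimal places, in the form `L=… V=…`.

2πR = 2π·34 = 213.628300
per-turn = √(213.628300² + 11²) = √(45637.0508 + 121) = √45758.0508 = 213.911315
L = 0.5 × 213.911315 = 106.955658
V = π·4² × L = 50.265482 × 106.955658 = 5376.177730

L=106.956 V=5376.178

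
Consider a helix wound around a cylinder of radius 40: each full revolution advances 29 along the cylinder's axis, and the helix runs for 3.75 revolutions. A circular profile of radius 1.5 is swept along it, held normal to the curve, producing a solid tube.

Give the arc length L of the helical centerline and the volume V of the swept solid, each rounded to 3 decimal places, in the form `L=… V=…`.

L=948.731 V=6706.186

2πR = 2π·40 = 251.327412
per-turn = √(251.327412² + 29²) = √(63165.4682 + 841) = √64006.4682 = 252.994996
L = 3.75 × 252.994996 = 948.731236
V = π·1.5² × L = 7.068583 × 948.731236 = 6706.185934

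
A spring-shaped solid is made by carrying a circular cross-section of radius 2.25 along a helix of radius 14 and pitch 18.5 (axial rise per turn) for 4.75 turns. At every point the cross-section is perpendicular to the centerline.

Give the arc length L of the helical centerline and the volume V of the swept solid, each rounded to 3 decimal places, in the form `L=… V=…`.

2πR = 2π·14 = 87.964594
per-turn = √(87.964594² + 18.5²) = √(7737.7699 + 342.25) = √8080.0199 = 89.888931
L = 4.75 × 89.888931 = 426.972421
V = π·2.25² × L = 15.904313 × 426.972421 = 6790.702937

L=426.972 V=6790.703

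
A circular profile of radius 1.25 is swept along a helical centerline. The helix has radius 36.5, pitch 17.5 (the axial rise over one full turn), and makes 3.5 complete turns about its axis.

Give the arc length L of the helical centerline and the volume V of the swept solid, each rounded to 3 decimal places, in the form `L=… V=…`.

2πR = 2π·36.5 = 229.336264
per-turn = √(229.336264² + 17.5²) = √(52595.1219 + 306.25) = √52901.3719 = 230.002982
L = 3.5 × 230.002982 = 805.010438
V = π·1.25² × L = 4.908739 × 805.010438 = 3951.585747

L=805.010 V=3951.586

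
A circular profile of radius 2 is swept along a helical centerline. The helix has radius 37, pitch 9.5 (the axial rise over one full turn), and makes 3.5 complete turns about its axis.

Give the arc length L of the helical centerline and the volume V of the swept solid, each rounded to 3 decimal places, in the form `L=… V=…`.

L=814.352 V=10233.444

2πR = 2π·37 = 232.477856
per-turn = √(232.477856² + 9.5²) = √(54045.9537 + 90.25) = √54136.2037 = 232.671880
L = 3.5 × 232.671880 = 814.351580
V = π·2² × L = 12.566371 × 814.351580 = 10233.443761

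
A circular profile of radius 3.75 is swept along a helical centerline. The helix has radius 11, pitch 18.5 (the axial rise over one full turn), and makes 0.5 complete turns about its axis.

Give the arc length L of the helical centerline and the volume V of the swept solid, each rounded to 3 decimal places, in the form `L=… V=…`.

L=35.774 V=1580.450

2πR = 2π·11 = 69.115038
per-turn = √(69.115038² + 18.5²) = √(4776.8885 + 342.25) = √5119.1385 = 71.548155
L = 0.5 × 71.548155 = 35.774078
V = π·3.75² × L = 44.178647 × 35.774078 = 1580.450338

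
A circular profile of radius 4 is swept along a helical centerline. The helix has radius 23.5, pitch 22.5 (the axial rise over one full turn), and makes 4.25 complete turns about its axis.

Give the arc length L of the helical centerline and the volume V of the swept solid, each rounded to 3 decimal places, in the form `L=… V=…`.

2πR = 2π·23.5 = 147.654855
per-turn = √(147.654855² + 22.5²) = √(21801.9561 + 506.25) = √22308.2061 = 149.359319
L = 4.25 × 149.359319 = 634.777105
V = π·4² × L = 50.265482 × 634.777105 = 31907.377438

L=634.777 V=31907.377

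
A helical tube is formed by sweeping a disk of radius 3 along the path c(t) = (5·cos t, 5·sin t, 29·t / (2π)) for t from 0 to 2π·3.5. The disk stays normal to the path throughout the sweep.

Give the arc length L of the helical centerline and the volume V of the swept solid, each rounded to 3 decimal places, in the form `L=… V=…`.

2πR = 2π·5 = 31.415927
per-turn = √(31.415927² + 29²) = √(986.9604 + 841) = √1827.9604 = 42.754654
L = 3.5 × 42.754654 = 149.641289
V = π·3² × L = 28.274334 × 149.641289 = 4231.007769

L=149.641 V=4231.008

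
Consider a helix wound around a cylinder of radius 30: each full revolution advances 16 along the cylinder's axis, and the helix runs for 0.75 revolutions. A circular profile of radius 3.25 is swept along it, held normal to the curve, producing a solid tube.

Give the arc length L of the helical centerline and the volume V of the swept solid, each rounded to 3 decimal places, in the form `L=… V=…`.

L=141.880 V=4708.016

2πR = 2π·30 = 188.495559
per-turn = √(188.495559² + 16²) = √(35530.5758 + 256) = √35786.5758 = 189.173402
L = 0.75 × 189.173402 = 141.880051
V = π·3.25² × L = 33.183072 × 141.880051 = 4708.016010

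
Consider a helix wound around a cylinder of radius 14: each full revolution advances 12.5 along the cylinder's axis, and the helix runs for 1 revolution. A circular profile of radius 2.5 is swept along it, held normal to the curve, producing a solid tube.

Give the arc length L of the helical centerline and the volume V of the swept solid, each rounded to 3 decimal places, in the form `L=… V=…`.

2πR = 2π·14 = 87.964594
per-turn = √(87.964594² + 12.5²) = √(7737.7699 + 156.25) = √7894.0199 = 88.848297
L = 1 × 88.848297 = 88.848297
V = π·2.5² × L = 19.634954 × 88.848297 = 1744.532229

L=88.848 V=1744.532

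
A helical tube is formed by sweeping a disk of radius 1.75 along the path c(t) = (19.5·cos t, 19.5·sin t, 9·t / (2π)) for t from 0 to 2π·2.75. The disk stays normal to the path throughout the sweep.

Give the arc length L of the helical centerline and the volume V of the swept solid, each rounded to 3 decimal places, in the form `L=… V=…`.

L=337.844 V=3250.436

2πR = 2π·19.5 = 122.522113
per-turn = √(122.522113² + 9²) = √(15011.6683 + 81) = √15092.6683 = 122.852221
L = 2.75 × 122.852221 = 337.843609
V = π·1.75² × L = 9.621128 × 337.843609 = 3250.436435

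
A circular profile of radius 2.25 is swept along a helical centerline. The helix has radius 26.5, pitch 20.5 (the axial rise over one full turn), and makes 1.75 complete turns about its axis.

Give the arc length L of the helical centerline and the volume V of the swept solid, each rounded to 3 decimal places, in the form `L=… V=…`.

2πR = 2π·26.5 = 166.504411
per-turn = √(166.504411² + 20.5²) = √(27723.7188 + 420.25) = √28143.9688 = 167.761643
L = 1.75 × 167.761643 = 293.582875
V = π·2.25² × L = 15.904313 × 293.582875 = 4669.233875

L=293.583 V=4669.234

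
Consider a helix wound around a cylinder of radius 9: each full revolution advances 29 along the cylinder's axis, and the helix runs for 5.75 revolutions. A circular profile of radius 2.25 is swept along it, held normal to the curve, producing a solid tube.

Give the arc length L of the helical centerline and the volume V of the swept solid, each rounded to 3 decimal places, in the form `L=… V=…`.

2πR = 2π·9 = 56.548668
per-turn = √(56.548668² + 29²) = √(3197.7518 + 841) = √4038.7518 = 63.551175
L = 5.75 × 63.551175 = 365.419255
V = π·2.25² × L = 15.904313 × 365.419255 = 5811.742145

L=365.419 V=5811.742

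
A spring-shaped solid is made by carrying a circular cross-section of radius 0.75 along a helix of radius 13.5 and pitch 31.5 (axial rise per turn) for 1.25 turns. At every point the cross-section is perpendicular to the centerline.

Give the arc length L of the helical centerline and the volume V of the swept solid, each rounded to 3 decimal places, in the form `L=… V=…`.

L=113.104 V=199.871

2πR = 2π·13.5 = 84.823002
per-turn = √(84.823002² + 31.5²) = √(7194.9416 + 992.25) = √8187.1916 = 90.483101
L = 1.25 × 90.483101 = 113.103877
V = π·0.75² × L = 1.767146 × 113.103877 = 199.871048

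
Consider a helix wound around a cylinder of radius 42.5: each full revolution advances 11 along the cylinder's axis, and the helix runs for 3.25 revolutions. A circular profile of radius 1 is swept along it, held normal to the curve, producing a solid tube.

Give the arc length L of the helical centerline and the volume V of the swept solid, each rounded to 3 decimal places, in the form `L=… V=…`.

2πR = 2π·42.5 = 267.035376
per-turn = √(267.035376² + 11²) = √(71307.8918 + 121) = √71428.8918 = 267.261841
L = 3.25 × 267.261841 = 868.600984
V = π·1² × L = 3.141593 × 868.600984 = 2728.790471

L=868.601 V=2728.790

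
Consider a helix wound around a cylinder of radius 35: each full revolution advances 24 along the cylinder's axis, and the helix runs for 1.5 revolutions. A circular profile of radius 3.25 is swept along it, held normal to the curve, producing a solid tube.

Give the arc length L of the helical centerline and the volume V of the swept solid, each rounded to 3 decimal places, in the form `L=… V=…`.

L=331.826 V=11011.001

2πR = 2π·35 = 219.911486
per-turn = √(219.911486² + 24²) = √(48361.0616 + 576) = √48937.0616 = 221.217227
L = 1.5 × 221.217227 = 331.825841
V = π·3.25² × L = 33.183072 × 331.825841 = 11011.000896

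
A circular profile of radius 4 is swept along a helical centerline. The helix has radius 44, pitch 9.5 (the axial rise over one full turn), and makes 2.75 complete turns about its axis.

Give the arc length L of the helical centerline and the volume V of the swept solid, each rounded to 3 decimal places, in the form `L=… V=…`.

2πR = 2π·44 = 276.460154
per-turn = √(276.460154² + 9.5²) = √(76430.2165 + 90.25) = √76520.4665 = 276.623330
L = 2.75 × 276.623330 = 760.714156
V = π·4² × L = 50.265482 × 760.714156 = 38237.664084

L=760.714 V=38237.664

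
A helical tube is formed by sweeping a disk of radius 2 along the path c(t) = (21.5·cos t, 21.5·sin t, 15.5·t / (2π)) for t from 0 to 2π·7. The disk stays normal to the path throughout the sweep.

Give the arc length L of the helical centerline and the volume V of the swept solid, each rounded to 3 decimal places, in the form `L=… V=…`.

2πR = 2π·21.5 = 135.088484
per-turn = √(135.088484² + 15.5²) = √(18248.8985 + 240.25) = √18489.1485 = 135.974808
L = 7 × 135.974808 = 951.823659
V = π·2² × L = 12.566371 × 951.823659 = 11960.968862

L=951.824 V=11960.969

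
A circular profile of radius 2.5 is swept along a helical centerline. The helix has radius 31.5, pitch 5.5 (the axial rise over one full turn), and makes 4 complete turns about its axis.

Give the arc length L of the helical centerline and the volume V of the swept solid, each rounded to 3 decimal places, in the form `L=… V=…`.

2πR = 2π·31.5 = 197.920337
per-turn = √(197.920337² + 5.5²) = √(39172.4599 + 30.25) = √39202.7099 = 197.996742
L = 4 × 197.996742 = 791.986968
V = π·2.5² × L = 19.634954 × 791.986968 = 15550.627758

L=791.987 V=15550.628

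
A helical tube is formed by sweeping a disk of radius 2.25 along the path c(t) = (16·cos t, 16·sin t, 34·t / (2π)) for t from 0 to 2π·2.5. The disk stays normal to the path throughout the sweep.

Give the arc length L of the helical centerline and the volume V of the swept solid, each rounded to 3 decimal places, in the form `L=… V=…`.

L=265.312 V=4219.605

2πR = 2π·16 = 100.530965
per-turn = √(100.530965² + 34²) = √(10106.4749 + 1156) = √11262.4749 = 106.124808
L = 2.5 × 106.124808 = 265.312020
V = π·2.25² × L = 15.904313 × 265.312020 = 4219.605364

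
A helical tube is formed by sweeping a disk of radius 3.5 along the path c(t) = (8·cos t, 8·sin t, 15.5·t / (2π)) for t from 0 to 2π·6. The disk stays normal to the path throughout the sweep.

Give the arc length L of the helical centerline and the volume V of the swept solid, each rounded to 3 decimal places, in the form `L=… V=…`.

2πR = 2π·8 = 50.265482
per-turn = √(50.265482² + 15.5²) = √(2526.6187 + 240.25) = √2766.8687 = 52.601034
L = 6 × 52.601034 = 315.606201
V = π·3.5² × L = 38.484510 × 315.606201 = 12145.950004

L=315.606 V=12145.950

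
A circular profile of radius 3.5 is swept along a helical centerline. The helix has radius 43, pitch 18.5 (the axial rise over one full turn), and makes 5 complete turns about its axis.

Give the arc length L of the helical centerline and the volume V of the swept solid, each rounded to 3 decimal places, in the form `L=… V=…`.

L=1354.048 V=52109.875

2πR = 2π·43 = 270.176968
per-turn = √(270.176968² + 18.5²) = √(72995.5942 + 342.25) = √73337.8442 = 270.809609
L = 5 × 270.809609 = 1354.048043
V = π·3.5² × L = 38.484510 × 1354.048043 = 52109.875474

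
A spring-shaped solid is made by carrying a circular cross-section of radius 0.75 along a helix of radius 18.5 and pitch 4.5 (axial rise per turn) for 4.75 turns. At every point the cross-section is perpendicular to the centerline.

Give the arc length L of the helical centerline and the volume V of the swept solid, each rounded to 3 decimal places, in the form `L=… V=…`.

L=552.549 V=976.434

2πR = 2π·18.5 = 116.238928
per-turn = √(116.238928² + 4.5²) = √(13511.4884 + 20.25) = √13531.7384 = 116.326001
L = 4.75 × 116.326001 = 552.548503
V = π·0.75² × L = 1.767146 × 552.548503 = 976.433804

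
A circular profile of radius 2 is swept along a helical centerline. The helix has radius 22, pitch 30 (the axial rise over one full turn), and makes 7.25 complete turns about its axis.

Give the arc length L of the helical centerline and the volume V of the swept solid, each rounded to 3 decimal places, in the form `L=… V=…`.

2πR = 2π·22 = 138.230077
per-turn = √(138.230077² + 30²) = √(19107.5541 + 900) = √20007.5541 = 141.448062
L = 7.25 × 141.448062 = 1025.498446
V = π·2² × L = 12.566371 × 1025.498446 = 12886.793541

L=1025.498 V=12886.794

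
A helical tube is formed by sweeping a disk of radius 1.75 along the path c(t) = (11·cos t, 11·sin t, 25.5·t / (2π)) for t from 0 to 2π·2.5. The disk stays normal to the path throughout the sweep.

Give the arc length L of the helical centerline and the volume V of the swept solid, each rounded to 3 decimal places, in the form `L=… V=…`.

L=184.173 V=1771.950

2πR = 2π·11 = 69.115038
per-turn = √(69.115038² + 25.5²) = √(4776.8885 + 650.25) = √5427.1385 = 73.669115
L = 2.5 × 73.669115 = 184.172788
V = π·1.75² × L = 9.621128 × 184.172788 = 1771.949875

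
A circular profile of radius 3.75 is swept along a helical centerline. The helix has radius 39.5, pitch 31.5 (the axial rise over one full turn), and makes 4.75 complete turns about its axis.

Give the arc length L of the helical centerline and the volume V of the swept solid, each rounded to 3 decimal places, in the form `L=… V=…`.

L=1188.340 V=52499.252

2πR = 2π·39.5 = 248.185820
per-turn = √(248.185820² + 31.5²) = √(61596.2011 + 992.25) = √62588.4511 = 250.176840
L = 4.75 × 250.176840 = 1188.339988
V = π·3.75² × L = 44.178647 × 1188.339988 = 52499.252481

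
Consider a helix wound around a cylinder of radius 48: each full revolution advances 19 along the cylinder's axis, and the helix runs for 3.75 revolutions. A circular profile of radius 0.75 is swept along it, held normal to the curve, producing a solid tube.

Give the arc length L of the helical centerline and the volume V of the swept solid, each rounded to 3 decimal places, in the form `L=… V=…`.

L=1133.215 V=2002.557

2πR = 2π·48 = 301.592895
per-turn = √(301.592895² + 19²) = √(90958.2742 + 361) = √91319.2742 = 302.190791
L = 3.75 × 302.190791 = 1133.215466
V = π·0.75² × L = 1.767146 × 1133.215466 = 2002.557028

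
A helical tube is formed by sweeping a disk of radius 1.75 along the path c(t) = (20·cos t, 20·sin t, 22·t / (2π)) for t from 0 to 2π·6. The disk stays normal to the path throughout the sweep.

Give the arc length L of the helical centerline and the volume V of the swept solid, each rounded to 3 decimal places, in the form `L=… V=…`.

2πR = 2π·20 = 125.663706
per-turn = √(125.663706² + 22²) = √(15791.3670 + 484) = √16275.3670 = 127.574947
L = 6 × 127.574947 = 765.449681
V = π·1.75² × L = 9.621128 × 765.449681 = 7364.488973

L=765.450 V=7364.489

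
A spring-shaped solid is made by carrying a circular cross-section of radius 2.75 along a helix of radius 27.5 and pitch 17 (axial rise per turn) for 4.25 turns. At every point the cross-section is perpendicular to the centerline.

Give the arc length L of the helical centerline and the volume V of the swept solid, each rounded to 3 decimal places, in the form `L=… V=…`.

L=737.893 V=17531.078

2πR = 2π·27.5 = 172.787596
per-turn = √(172.787596² + 17²) = √(29855.5533 + 289) = √30144.5533 = 173.621869
L = 4.25 × 173.621869 = 737.892942
V = π·2.75² × L = 23.758294 × 737.892942 = 17531.077789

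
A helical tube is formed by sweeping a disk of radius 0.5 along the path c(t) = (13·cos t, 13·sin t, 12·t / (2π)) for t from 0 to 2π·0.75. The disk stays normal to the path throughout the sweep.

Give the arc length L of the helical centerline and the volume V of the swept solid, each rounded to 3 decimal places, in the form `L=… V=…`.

L=61.919 V=48.631

2πR = 2π·13 = 81.681409
per-turn = √(81.681409² + 12²) = √(6671.8526 + 144) = √6815.8526 = 82.558177
L = 0.75 × 82.558177 = 61.918633
V = π·0.5² × L = 0.785398 × 61.918633 = 48.630780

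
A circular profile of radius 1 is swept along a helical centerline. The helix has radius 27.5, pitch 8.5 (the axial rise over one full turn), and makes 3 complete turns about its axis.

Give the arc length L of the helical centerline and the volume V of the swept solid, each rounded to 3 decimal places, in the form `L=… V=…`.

2πR = 2π·27.5 = 172.787596
per-turn = √(172.787596² + 8.5²) = √(29855.5533 + 72.25) = √29927.8033 = 172.996541
L = 3 × 172.996541 = 518.989624
V = π·1² × L = 3.141593 × 518.989624 = 1630.453990

L=518.990 V=1630.454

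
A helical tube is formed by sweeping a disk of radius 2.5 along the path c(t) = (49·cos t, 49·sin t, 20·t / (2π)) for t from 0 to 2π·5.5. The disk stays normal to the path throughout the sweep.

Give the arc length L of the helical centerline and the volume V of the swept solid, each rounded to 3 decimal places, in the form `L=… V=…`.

L=1696.888 V=33318.309

2πR = 2π·49 = 307.876080
per-turn = √(307.876080² + 20²) = √(94787.6807 + 400) = √95187.6807 = 308.525008
L = 5.5 × 308.525008 = 1696.887545
V = π·2.5² × L = 19.634954 × 1696.887545 = 33318.309032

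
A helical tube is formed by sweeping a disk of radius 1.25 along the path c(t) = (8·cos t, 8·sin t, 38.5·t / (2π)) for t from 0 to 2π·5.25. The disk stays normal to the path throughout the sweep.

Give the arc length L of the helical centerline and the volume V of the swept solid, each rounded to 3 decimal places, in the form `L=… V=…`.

2πR = 2π·8 = 50.265482
per-turn = √(50.265482² + 38.5²) = √(2526.6187 + 1482.25) = √4008.8687 = 63.315628
L = 5.25 × 63.315628 = 332.407046
V = π·1.25² × L = 4.908739 × 332.407046 = 1631.699272

L=332.407 V=1631.699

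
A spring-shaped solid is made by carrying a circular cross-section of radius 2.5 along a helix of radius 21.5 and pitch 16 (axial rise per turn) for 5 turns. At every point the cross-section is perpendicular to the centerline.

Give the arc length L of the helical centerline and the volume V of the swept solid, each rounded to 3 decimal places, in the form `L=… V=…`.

2πR = 2π·21.5 = 135.088484
per-turn = √(135.088484² + 16²) = √(18248.8985 + 256) = √18504.8985 = 136.032711
L = 5 × 136.032711 = 680.163556
V = π·2.5² × L = 19.634954 × 680.163556 = 13354.980200

L=680.164 V=13354.980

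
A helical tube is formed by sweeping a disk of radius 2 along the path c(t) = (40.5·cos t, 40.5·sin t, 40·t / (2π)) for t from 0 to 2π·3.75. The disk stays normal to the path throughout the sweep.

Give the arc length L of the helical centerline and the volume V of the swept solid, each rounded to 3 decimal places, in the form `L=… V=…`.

L=965.976 V=12138.813

2πR = 2π·40.5 = 254.469005
per-turn = √(254.469005² + 40²) = √(64754.4745 + 1600) = √66354.4745 = 257.593623
L = 3.75 × 257.593623 = 965.976085
V = π·2² × L = 12.566371 × 965.976085 = 12138.813492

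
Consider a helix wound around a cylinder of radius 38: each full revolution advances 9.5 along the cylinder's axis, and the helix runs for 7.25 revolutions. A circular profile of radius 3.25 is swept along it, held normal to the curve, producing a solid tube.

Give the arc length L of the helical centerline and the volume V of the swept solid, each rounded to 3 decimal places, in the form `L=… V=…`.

2πR = 2π·38 = 238.761042
per-turn = √(238.761042² + 9.5²) = √(57006.8350 + 90.25) = √57097.0850 = 238.949963
L = 7.25 × 238.949963 = 1732.387235
V = π·3.25² × L = 33.183072 × 1732.387235 = 57485.931044

L=1732.387 V=57485.931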